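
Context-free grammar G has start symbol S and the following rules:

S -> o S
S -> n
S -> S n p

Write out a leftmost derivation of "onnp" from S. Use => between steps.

S => oS => oSnp => onnp

S => oS   [S -> o S]
oS => oSnp   [S -> S n p]
oSnp => onnp   [S -> n]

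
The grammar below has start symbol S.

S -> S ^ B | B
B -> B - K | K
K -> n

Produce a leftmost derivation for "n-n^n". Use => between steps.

S => S^B => B^B => B-K^B => K-K^B => n-K^B => n-n^B => n-n^K => n-n^n

S => S^B   [S -> S ^ B]
S^B => B^B   [S -> B]
B^B => B-K^B   [B -> B - K]
B-K^B => K-K^B   [B -> K]
K-K^B => n-K^B   [K -> n]
n-K^B => n-n^B   [K -> n]
n-n^B => n-n^K   [B -> K]
n-n^K => n-n^n   [K -> n]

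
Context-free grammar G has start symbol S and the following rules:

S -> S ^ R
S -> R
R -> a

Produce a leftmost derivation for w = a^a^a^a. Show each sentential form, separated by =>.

S => S^R => S^R^R => S^R^R^R => R^R^R^R => a^R^R^R => a^a^R^R => a^a^a^R => a^a^a^a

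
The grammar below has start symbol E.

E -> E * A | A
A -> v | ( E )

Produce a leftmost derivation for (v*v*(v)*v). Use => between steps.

E => A => (E) => (E*A) => (E*A*A) => (E*A*A*A) => (A*A*A*A) => (v*A*A*A) => (v*v*A*A) => (v*v*(E)*A) => (v*v*(A)*A) => (v*v*(v)*A) => (v*v*(v)*v)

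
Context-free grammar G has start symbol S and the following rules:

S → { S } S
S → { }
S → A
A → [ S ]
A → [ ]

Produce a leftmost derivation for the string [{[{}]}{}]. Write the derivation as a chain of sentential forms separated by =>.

S => A   [S → A]
A => [S]   [A → [ S ]]
[S] => [{S}S]   [S → { S } S]
[{S}S] => [{A}S]   [S → A]
[{A}S] => [{[S]}S]   [A → [ S ]]
[{[S]}S] => [{[{}]}S]   [S → { }]
[{[{}]}S] => [{[{}]}{}]   [S → { }]

S => A => [S] => [{S}S] => [{A}S] => [{[S]}S] => [{[{}]}S] => [{[{}]}{}]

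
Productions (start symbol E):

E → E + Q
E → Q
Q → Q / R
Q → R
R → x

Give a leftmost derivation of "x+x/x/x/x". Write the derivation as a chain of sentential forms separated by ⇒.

E ⇒ E+Q ⇒ Q+Q ⇒ R+Q ⇒ x+Q ⇒ x+Q/R ⇒ x+Q/R/R ⇒ x+Q/R/R/R ⇒ x+R/R/R/R ⇒ x+x/R/R/R ⇒ x+x/x/R/R ⇒ x+x/x/x/R ⇒ x+x/x/x/x

E ⇒ E+Q   [E → E + Q]
E+Q ⇒ Q+Q   [E → Q]
Q+Q ⇒ R+Q   [Q → R]
R+Q ⇒ x+Q   [R → x]
x+Q ⇒ x+Q/R   [Q → Q / R]
x+Q/R ⇒ x+Q/R/R   [Q → Q / R]
x+Q/R/R ⇒ x+Q/R/R/R   [Q → Q / R]
x+Q/R/R/R ⇒ x+R/R/R/R   [Q → R]
x+R/R/R/R ⇒ x+x/R/R/R   [R → x]
x+x/R/R/R ⇒ x+x/x/R/R   [R → x]
x+x/x/R/R ⇒ x+x/x/x/R   [R → x]
x+x/x/x/R ⇒ x+x/x/x/x   [R → x]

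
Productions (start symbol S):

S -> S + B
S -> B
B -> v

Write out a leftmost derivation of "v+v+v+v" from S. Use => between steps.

S => S+B => S+B+B => S+B+B+B => B+B+B+B => v+B+B+B => v+v+B+B => v+v+v+B => v+v+v+v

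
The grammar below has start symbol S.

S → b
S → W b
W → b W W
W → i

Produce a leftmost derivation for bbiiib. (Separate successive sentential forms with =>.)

S => Wb => bWWb => bbWWWb => bbiWWb => bbiiWb => bbiiib

S => Wb   [S → W b]
Wb => bWWb   [W → b W W]
bWWb => bbWWWb   [W → b W W]
bbWWWb => bbiWWb   [W → i]
bbiWWb => bbiiWb   [W → i]
bbiiWb => bbiiib   [W → i]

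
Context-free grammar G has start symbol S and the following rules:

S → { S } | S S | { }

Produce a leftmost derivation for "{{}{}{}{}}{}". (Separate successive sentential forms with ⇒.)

S ⇒ SS ⇒ {S}S ⇒ {SS}S ⇒ {SSS}S ⇒ {SSSS}S ⇒ {{}SSS}S ⇒ {{}{}SS}S ⇒ {{}{}{}S}S ⇒ {{}{}{}{}}S ⇒ {{}{}{}{}}{}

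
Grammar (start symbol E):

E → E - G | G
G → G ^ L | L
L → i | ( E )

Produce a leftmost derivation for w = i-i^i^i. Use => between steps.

E => E-G   [E → E - G]
E-G => G-G   [E → G]
G-G => L-G   [G → L]
L-G => i-G   [L → i]
i-G => i-G^L   [G → G ^ L]
i-G^L => i-G^L^L   [G → G ^ L]
i-G^L^L => i-L^L^L   [G → L]
i-L^L^L => i-i^L^L   [L → i]
i-i^L^L => i-i^i^L   [L → i]
i-i^i^L => i-i^i^i   [L → i]

E => E-G => G-G => L-G => i-G => i-G^L => i-G^L^L => i-L^L^L => i-i^L^L => i-i^i^L => i-i^i^i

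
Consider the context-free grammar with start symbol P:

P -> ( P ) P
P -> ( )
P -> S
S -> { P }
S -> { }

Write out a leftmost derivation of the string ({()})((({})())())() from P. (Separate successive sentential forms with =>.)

P=>(P)P=>(S)P=>({P})P=>({()})P=>({()})(P)P=>({()})((P)P)P=>({()})(((P)P)P)P=>({()})(((S)P)P)P=>({()})((({})P)P)P=>({()})((({})())P)P=>({()})((({})())())P=>({()})((({})())())()

P => (P)P   [P -> ( P ) P]
(P)P => (S)P   [P -> S]
(S)P => ({P})P   [S -> { P }]
({P})P => ({()})P   [P -> ( )]
({()})P => ({()})(P)P   [P -> ( P ) P]
({()})(P)P => ({()})((P)P)P   [P -> ( P ) P]
({()})((P)P)P => ({()})(((P)P)P)P   [P -> ( P ) P]
({()})(((P)P)P)P => ({()})(((S)P)P)P   [P -> S]
({()})(((S)P)P)P => ({()})((({})P)P)P   [S -> { }]
({()})((({})P)P)P => ({()})((({})())P)P   [P -> ( )]
({()})((({})())P)P => ({()})((({})())())P   [P -> ( )]
({()})((({})())())P => ({()})((({})())())()   [P -> ( )]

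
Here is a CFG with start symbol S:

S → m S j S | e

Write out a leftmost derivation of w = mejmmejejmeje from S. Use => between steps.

S => mSjS   [S → m S j S]
mSjS => mejS   [S → e]
mejS => mejmSjS   [S → m S j S]
mejmSjS => mejmmSjSjS   [S → m S j S]
mejmmSjSjS => mejmmejSjS   [S → e]
mejmmejSjS => mejmmejejS   [S → e]
mejmmejejS => mejmmejejmSjS   [S → m S j S]
mejmmejejmSjS => mejmmejejmejS   [S → e]
mejmmejejmejS => mejmmejejmeje   [S → e]

S => mSjS => mejS => mejmSjS => mejmmSjSjS => mejmmejSjS => mejmmejejS => mejmmejejmSjS => mejmmejejmejS => mejmmejejmeje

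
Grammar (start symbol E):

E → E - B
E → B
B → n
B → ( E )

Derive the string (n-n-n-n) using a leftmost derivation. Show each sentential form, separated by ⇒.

E⇒B⇒(E)⇒(E-B)⇒(E-B-B)⇒(E-B-B-B)⇒(B-B-B-B)⇒(n-B-B-B)⇒(n-n-B-B)⇒(n-n-n-B)⇒(n-n-n-n)

E ⇒ B   [E → B]
B ⇒ (E)   [B → ( E )]
(E) ⇒ (E-B)   [E → E - B]
(E-B) ⇒ (E-B-B)   [E → E - B]
(E-B-B) ⇒ (E-B-B-B)   [E → E - B]
(E-B-B-B) ⇒ (B-B-B-B)   [E → B]
(B-B-B-B) ⇒ (n-B-B-B)   [B → n]
(n-B-B-B) ⇒ (n-n-B-B)   [B → n]
(n-n-B-B) ⇒ (n-n-n-B)   [B → n]
(n-n-n-B) ⇒ (n-n-n-n)   [B → n]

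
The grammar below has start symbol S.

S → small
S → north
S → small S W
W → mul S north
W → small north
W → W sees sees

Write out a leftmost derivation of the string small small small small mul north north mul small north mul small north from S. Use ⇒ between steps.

S ⇒ small S W ⇒ small small S W W ⇒ small small small S W W W ⇒ small small small small W W W ⇒ small small small small mul S north W W ⇒ small small small small mul north north W W ⇒ small small small small mul north north mul S north W ⇒ small small small small mul north north mul small north W ⇒ small small small small mul north north mul small north mul S north ⇒ small small small small mul north north mul small north mul small north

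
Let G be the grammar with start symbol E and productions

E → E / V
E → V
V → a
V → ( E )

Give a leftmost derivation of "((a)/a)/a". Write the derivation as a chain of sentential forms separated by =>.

E=>E/V=>V/V=>(E)/V=>(E/V)/V=>(V/V)/V=>((E)/V)/V=>((V)/V)/V=>((a)/V)/V=>((a)/a)/V=>((a)/a)/a

E => E/V   [E → E / V]
E/V => V/V   [E → V]
V/V => (E)/V   [V → ( E )]
(E)/V => (E/V)/V   [E → E / V]
(E/V)/V => (V/V)/V   [E → V]
(V/V)/V => ((E)/V)/V   [V → ( E )]
((E)/V)/V => ((V)/V)/V   [E → V]
((V)/V)/V => ((a)/V)/V   [V → a]
((a)/V)/V => ((a)/a)/V   [V → a]
((a)/a)/V => ((a)/a)/a   [V → a]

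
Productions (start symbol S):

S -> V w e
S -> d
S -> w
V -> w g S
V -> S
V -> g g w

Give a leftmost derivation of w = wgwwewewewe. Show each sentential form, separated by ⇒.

S ⇒ Vwe ⇒ Swe ⇒ Vwewe ⇒ Swewe ⇒ Vwewewe ⇒ Swewewe ⇒ Vwewewewe ⇒ wgSwewewewe ⇒ wgwwewewewe

S ⇒ Vwe   [S -> V w e]
Vwe ⇒ Swe   [V -> S]
Swe ⇒ Vwewe   [S -> V w e]
Vwewe ⇒ Swewe   [V -> S]
Swewe ⇒ Vwewewe   [S -> V w e]
Vwewewe ⇒ Swewewe   [V -> S]
Swewewe ⇒ Vwewewewe   [S -> V w e]
Vwewewewe ⇒ wgSwewewewe   [V -> w g S]
wgSwewewewe ⇒ wgwwewewewe   [S -> w]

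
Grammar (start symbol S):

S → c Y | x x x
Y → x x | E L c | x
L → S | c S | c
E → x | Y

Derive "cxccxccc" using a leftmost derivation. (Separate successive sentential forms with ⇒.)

S⇒cY⇒cELc⇒cYLc⇒cxLc⇒cxcSc⇒cxccYc⇒cxccELcc⇒cxccxLcc⇒cxccxccc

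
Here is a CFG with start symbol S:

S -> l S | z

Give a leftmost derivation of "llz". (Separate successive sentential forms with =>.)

S => lS   [S -> l S]
lS => llS   [S -> l S]
llS => llz   [S -> z]

S => lS => llS => llz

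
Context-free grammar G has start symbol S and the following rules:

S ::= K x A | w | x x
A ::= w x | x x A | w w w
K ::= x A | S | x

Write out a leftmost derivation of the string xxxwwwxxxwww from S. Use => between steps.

S => KxA   [S ::= K x A]
KxA => xAxA   [K ::= x A]
xAxA => xxxAxA   [A ::= x x A]
xxxAxA => xxxwwwxA   [A ::= w w w]
xxxwwwxA => xxxwwwxxxA   [A ::= x x A]
xxxwwwxxxA => xxxwwwxxxwww   [A ::= w w w]

S => KxA => xAxA => xxxAxA => xxxwwwxA => xxxwwwxxxA => xxxwwwxxxwww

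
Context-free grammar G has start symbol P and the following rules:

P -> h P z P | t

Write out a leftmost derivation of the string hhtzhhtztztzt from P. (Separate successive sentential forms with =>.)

P => hPzP   [P -> h P z P]
hPzP => hhPzPzP   [P -> h P z P]
hhPzPzP => hhtzPzP   [P -> t]
hhtzPzP => hhtzhPzPzP   [P -> h P z P]
hhtzhPzPzP => hhtzhhPzPzPzP   [P -> h P z P]
hhtzhhPzPzPzP => hhtzhhtzPzPzP   [P -> t]
hhtzhhtzPzPzP => hhtzhhtztzPzP   [P -> t]
hhtzhhtztzPzP => hhtzhhtztztzP   [P -> t]
hhtzhhtztztzP => hhtzhhtztztzt   [P -> t]

P => hPzP => hhPzPzP => hhtzPzP => hhtzhPzPzP => hhtzhhPzPzPzP => hhtzhhtzPzPzP => hhtzhhtztzPzP => hhtzhhtztztzP => hhtzhhtztztzt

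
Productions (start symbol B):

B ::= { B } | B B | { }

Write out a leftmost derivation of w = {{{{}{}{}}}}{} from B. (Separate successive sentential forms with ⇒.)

B⇒BB⇒{B}B⇒{{B}}B⇒{{{B}}}B⇒{{{BB}}}B⇒{{{BBB}}}B⇒{{{{}BB}}}B⇒{{{{}{}B}}}B⇒{{{{}{}{}}}}B⇒{{{{}{}{}}}}{}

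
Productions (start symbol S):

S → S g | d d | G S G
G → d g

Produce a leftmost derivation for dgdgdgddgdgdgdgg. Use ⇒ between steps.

S ⇒ Sg ⇒ GSGg ⇒ dgSGg ⇒ dgGSGGg ⇒ dgdgSGGg ⇒ dgdgGSGGGg ⇒ dgdgdgSGGGg ⇒ dgdgdgSgGGGg ⇒ dgdgdgddgGGGg ⇒ dgdgdgddgdgGGg ⇒ dgdgdgddgdgdgGg ⇒ dgdgdgddgdgdgdgg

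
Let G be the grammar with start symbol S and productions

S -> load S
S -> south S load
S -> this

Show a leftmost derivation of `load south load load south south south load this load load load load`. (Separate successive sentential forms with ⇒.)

S ⇒ load S ⇒ load south S load ⇒ load south load S load ⇒ load south load load S load ⇒ load south load load south S load load ⇒ load south load load south south S load load load ⇒ load south load load south south south S load load load load ⇒ load south load load south south south load S load load load load ⇒ load south load load south south south load this load load load load

S ⇒ load S   [S -> load S]
load S ⇒ load south S load   [S -> south S load]
load south S load ⇒ load south load S load   [S -> load S]
load south load S load ⇒ load south load load S load   [S -> load S]
load south load load S load ⇒ load south load load south S load load   [S -> south S load]
load south load load south S load load ⇒ load south load load south south S load load load   [S -> south S load]
load south load load south south S load load load ⇒ load south load load south south south S load load load load   [S -> south S load]
load south load load south south south S load load load load ⇒ load south load load south south south load S load load load load   [S -> load S]
load south load load south south south load S load load load load ⇒ load south load load south south south load this load load load load   [S -> this]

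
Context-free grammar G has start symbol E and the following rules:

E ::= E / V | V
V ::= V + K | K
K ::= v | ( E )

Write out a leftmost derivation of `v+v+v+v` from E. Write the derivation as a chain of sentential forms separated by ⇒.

E ⇒ V   [E ::= V]
V ⇒ V+K   [V ::= V + K]
V+K ⇒ V+K+K   [V ::= V + K]
V+K+K ⇒ V+K+K+K   [V ::= V + K]
V+K+K+K ⇒ K+K+K+K   [V ::= K]
K+K+K+K ⇒ v+K+K+K   [K ::= v]
v+K+K+K ⇒ v+v+K+K   [K ::= v]
v+v+K+K ⇒ v+v+v+K   [K ::= v]
v+v+v+K ⇒ v+v+v+v   [K ::= v]

E ⇒ V ⇒ V+K ⇒ V+K+K ⇒ V+K+K+K ⇒ K+K+K+K ⇒ v+K+K+K ⇒ v+v+K+K ⇒ v+v+v+K ⇒ v+v+v+v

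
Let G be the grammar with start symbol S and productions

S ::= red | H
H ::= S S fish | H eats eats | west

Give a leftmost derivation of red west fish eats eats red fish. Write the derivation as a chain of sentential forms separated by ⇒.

S ⇒ H   [S ::= H]
H ⇒ S S fish   [H ::= S S fish]
S S fish ⇒ H S fish   [S ::= H]
H S fish ⇒ H eats eats S fish   [H ::= H eats eats]
H eats eats S fish ⇒ S S fish eats eats S fish   [H ::= S S fish]
S S fish eats eats S fish ⇒ red S fish eats eats S fish   [S ::= red]
red S fish eats eats S fish ⇒ red H fish eats eats S fish   [S ::= H]
red H fish eats eats S fish ⇒ red west fish eats eats S fish   [H ::= west]
red west fish eats eats S fish ⇒ red west fish eats eats red fish   [S ::= red]

S ⇒ H ⇒ S S fish ⇒ H S fish ⇒ H eats eats S fish ⇒ S S fish eats eats S fish ⇒ red S fish eats eats S fish ⇒ red H fish eats eats S fish ⇒ red west fish eats eats S fish ⇒ red west fish eats eats red fish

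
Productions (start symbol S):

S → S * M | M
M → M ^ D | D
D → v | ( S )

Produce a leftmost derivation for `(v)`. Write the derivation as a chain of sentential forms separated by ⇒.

S ⇒ M ⇒ D ⇒ (S) ⇒ (M) ⇒ (D) ⇒ (v)

S ⇒ M   [S → M]
M ⇒ D   [M → D]
D ⇒ (S)   [D → ( S )]
(S) ⇒ (M)   [S → M]
(M) ⇒ (D)   [M → D]
(D) ⇒ (v)   [D → v]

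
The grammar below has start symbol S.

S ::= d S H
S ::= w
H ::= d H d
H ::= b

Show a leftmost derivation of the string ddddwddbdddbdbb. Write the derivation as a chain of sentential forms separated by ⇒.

S⇒dSH⇒ddSHH⇒dddSHHH⇒ddddSHHHH⇒ddddwHHHH⇒ddddwdHdHHH⇒ddddwddHddHHH⇒ddddwddbddHHH⇒ddddwddbdddHdHH⇒ddddwddbdddbdHH⇒ddddwddbdddbdbH⇒ddddwddbdddbdbb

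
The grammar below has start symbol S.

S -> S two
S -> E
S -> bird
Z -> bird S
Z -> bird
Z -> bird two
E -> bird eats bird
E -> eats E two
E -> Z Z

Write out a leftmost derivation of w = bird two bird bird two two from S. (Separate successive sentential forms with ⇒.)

S ⇒ S two   [S -> S two]
S two ⇒ S two two   [S -> S two]
S two two ⇒ E two two   [S -> E]
E two two ⇒ Z Z two two   [E -> Z Z]
Z Z two two ⇒ bird two Z two two   [Z -> bird two]
bird two Z two two ⇒ bird two bird S two two   [Z -> bird S]
bird two bird S two two ⇒ bird two bird bird two two   [S -> bird]

S ⇒ S two ⇒ S two two ⇒ E two two ⇒ Z Z two two ⇒ bird two Z two two ⇒ bird two bird S two two ⇒ bird two bird bird two two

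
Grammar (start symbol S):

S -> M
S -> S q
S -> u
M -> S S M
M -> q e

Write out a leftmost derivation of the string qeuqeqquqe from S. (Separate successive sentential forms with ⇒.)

S⇒M⇒SSM⇒SqSM⇒SqqSM⇒MqqSM⇒SSMqqSM⇒MSMqqSM⇒qeSMqqSM⇒qeuMqqSM⇒qeuqeqqSM⇒qeuqeqquM⇒qeuqeqquqe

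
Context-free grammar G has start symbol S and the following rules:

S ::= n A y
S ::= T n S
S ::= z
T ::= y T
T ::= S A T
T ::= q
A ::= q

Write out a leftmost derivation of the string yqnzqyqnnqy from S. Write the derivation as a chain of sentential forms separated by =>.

S => TnS => yTnS => ySATnS => yTnSATnS => yqnSATnS => yqnzATnS => yqnzqTnS => yqnzqyTnS => yqnzqyqnS => yqnzqyqnnAy => yqnzqyqnnqy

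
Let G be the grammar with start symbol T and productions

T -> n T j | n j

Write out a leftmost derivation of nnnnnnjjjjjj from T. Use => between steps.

T=>nTj=>nnTjj=>nnnTjjj=>nnnnTjjjj=>nnnnnTjjjjj=>nnnnnnjjjjjj

T => nTj   [T -> n T j]
nTj => nnTjj   [T -> n T j]
nnTjj => nnnTjjj   [T -> n T j]
nnnTjjj => nnnnTjjjj   [T -> n T j]
nnnnTjjjj => nnnnnTjjjjj   [T -> n T j]
nnnnnTjjjjj => nnnnnnjjjjjj   [T -> n j]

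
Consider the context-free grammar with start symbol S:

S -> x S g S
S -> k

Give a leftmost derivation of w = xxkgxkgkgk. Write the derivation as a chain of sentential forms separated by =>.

S => xSgS => xxSgSgS => xxkgSgS => xxkgxSgSgS => xxkgxkgSgS => xxkgxkgkgS => xxkgxkgkgk

S => xSgS   [S -> x S g S]
xSgS => xxSgSgS   [S -> x S g S]
xxSgSgS => xxkgSgS   [S -> k]
xxkgSgS => xxkgxSgSgS   [S -> x S g S]
xxkgxSgSgS => xxkgxkgSgS   [S -> k]
xxkgxkgSgS => xxkgxkgkgS   [S -> k]
xxkgxkgkgS => xxkgxkgkgk   [S -> k]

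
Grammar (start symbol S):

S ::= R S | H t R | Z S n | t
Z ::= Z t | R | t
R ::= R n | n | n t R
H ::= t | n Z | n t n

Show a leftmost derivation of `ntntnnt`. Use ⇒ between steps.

S ⇒ RS ⇒ RnS ⇒ ntRnS ⇒ ntntRnS ⇒ ntntnnS ⇒ ntntnnt

S ⇒ RS   [S ::= R S]
RS ⇒ RnS   [R ::= R n]
RnS ⇒ ntRnS   [R ::= n t R]
ntRnS ⇒ ntntRnS   [R ::= n t R]
ntntRnS ⇒ ntntnnS   [R ::= n]
ntntnnS ⇒ ntntnnt   [S ::= t]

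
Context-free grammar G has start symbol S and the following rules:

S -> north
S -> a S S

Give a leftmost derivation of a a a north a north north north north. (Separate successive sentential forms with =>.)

S => a S S => a a S S S => a a a S S S S => a a a north S S S => a a a north a S S S S => a a a north a north S S S => a a a north a north north S S => a a a north a north north north S => a a a north a north north north north

S => a S S   [S -> a S S]
a S S => a a S S S   [S -> a S S]
a a S S S => a a a S S S S   [S -> a S S]
a a a S S S S => a a a north S S S   [S -> north]
a a a north S S S => a a a north a S S S S   [S -> a S S]
a a a north a S S S S => a a a north a north S S S   [S -> north]
a a a north a north S S S => a a a north a north north S S   [S -> north]
a a a north a north north S S => a a a north a north north north S   [S -> north]
a a a north a north north north S => a a a north a north north north north   [S -> north]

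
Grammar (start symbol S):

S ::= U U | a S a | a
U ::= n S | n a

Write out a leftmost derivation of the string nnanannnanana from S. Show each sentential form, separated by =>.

S => UU   [S ::= U U]
UU => nSU   [U ::= n S]
nSU => nUUU   [S ::= U U]
nUUU => nnaUU   [U ::= n a]
nnaUU => nnanaU   [U ::= n a]
nnanaU => nnananS   [U ::= n S]
nnananS => nnananUU   [S ::= U U]
nnananUU => nnanannSU   [U ::= n S]
nnanannSU => nnanannUUU   [S ::= U U]
nnanannUUU => nnanannnaUU   [U ::= n a]
nnanannnaUU => nnanannnanaU   [U ::= n a]
nnanannnanaU => nnanannnanana   [U ::= n a]

S => UU => nSU => nUUU => nnaUU => nnanaU => nnananS => nnananUU => nnanannSU => nnanannUUU => nnanannnaUU => nnanannnanaU => nnanannnanana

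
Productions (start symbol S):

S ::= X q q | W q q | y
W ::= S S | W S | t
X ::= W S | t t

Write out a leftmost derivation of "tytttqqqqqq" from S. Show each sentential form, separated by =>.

S => Xqq   [S ::= X q q]
Xqq => WSqq   [X ::= W S]
WSqq => WSSqq   [W ::= W S]
WSSqq => tSSqq   [W ::= t]
tSSqq => tySqq   [S ::= y]
tySqq => tyXqqqq   [S ::= X q q]
tyXqqqq => tyWSqqqq   [X ::= W S]
tyWSqqqq => tytSqqqq   [W ::= t]
tytSqqqq => tytXqqqqqq   [S ::= X q q]
tytXqqqqqq => tytttqqqqqq   [X ::= t t]

S=>Xqq=>WSqq=>WSSqq=>tSSqq=>tySqq=>tyXqqqq=>tyWSqqqq=>tytSqqqq=>tytXqqqqqq=>tytttqqqqqq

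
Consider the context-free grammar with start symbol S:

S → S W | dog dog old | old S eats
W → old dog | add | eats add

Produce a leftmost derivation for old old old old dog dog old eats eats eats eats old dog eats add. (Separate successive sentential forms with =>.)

S => S W => S W W => old S eats W W => old old S eats eats W W => old old old S eats eats eats W W => old old old old S eats eats eats eats W W => old old old old dog dog old eats eats eats eats W W => old old old old dog dog old eats eats eats eats old dog W => old old old old dog dog old eats eats eats eats old dog eats add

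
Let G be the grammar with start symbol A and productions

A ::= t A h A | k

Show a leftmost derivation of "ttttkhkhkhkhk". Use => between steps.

A => tAhA => ttAhAhA => tttAhAhAhA => ttttAhAhAhAhA => ttttkhAhAhAhA => ttttkhkhAhAhA => ttttkhkhkhAhA => ttttkhkhkhkhA => ttttkhkhkhkhk

A => tAhA   [A ::= t A h A]
tAhA => ttAhAhA   [A ::= t A h A]
ttAhAhA => tttAhAhAhA   [A ::= t A h A]
tttAhAhAhA => ttttAhAhAhAhA   [A ::= t A h A]
ttttAhAhAhAhA => ttttkhAhAhAhA   [A ::= k]
ttttkhAhAhAhA => ttttkhkhAhAhA   [A ::= k]
ttttkhkhAhAhA => ttttkhkhkhAhA   [A ::= k]
ttttkhkhkhAhA => ttttkhkhkhkhA   [A ::= k]
ttttkhkhkhkhA => ttttkhkhkhkhk   [A ::= k]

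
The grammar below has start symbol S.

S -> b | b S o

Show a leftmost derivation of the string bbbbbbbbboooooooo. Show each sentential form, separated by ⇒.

S ⇒ bSo   [S -> b S o]
bSo ⇒ bbSoo   [S -> b S o]
bbSoo ⇒ bbbSooo   [S -> b S o]
bbbSooo ⇒ bbbbSoooo   [S -> b S o]
bbbbSoooo ⇒ bbbbbSooooo   [S -> b S o]
bbbbbSooooo ⇒ bbbbbbSoooooo   [S -> b S o]
bbbbbbSoooooo ⇒ bbbbbbbSooooooo   [S -> b S o]
bbbbbbbSooooooo ⇒ bbbbbbbbSoooooooo   [S -> b S o]
bbbbbbbbSoooooooo ⇒ bbbbbbbbboooooooo   [S -> b]

S ⇒ bSo ⇒ bbSoo ⇒ bbbSooo ⇒ bbbbSoooo ⇒ bbbbbSooooo ⇒ bbbbbbSoooooo ⇒ bbbbbbbSooooooo ⇒ bbbbbbbbSoooooooo ⇒ bbbbbbbbboooooooo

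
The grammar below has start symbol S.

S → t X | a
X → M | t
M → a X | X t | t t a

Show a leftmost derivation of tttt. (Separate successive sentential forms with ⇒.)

S⇒tX⇒tM⇒tXt⇒tMt⇒tXtt⇒tttt

S ⇒ tX   [S → t X]
tX ⇒ tM   [X → M]
tM ⇒ tXt   [M → X t]
tXt ⇒ tMt   [X → M]
tMt ⇒ tXtt   [M → X t]
tXtt ⇒ tttt   [X → t]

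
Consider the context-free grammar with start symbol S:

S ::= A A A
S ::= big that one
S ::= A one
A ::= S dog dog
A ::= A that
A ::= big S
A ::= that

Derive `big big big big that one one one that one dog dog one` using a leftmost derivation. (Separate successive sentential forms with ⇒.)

S ⇒ A one   [S ::= A one]
A one ⇒ S dog dog one   [A ::= S dog dog]
S dog dog one ⇒ A one dog dog one   [S ::= A one]
A one dog dog one ⇒ A that one dog dog one   [A ::= A that]
A that one dog dog one ⇒ big S that one dog dog one   [A ::= big S]
big S that one dog dog one ⇒ big A one that one dog dog one   [S ::= A one]
big A one that one dog dog one ⇒ big big S one that one dog dog one   [A ::= big S]
big big S one that one dog dog one ⇒ big big A one one that one dog dog one   [S ::= A one]
big big A one one that one dog dog one ⇒ big big big S one one that one dog dog one   [A ::= big S]
big big big S one one that one dog dog one ⇒ big big big big that one one one that one dog dog one   [S ::= big that one]

S ⇒ A one ⇒ S dog dog one ⇒ A one dog dog one ⇒ A that one dog dog one ⇒ big S that one dog dog one ⇒ big A one that one dog dog one ⇒ big big S one that one dog dog one ⇒ big big A one one that one dog dog one ⇒ big big big S one one that one dog dog one ⇒ big big big big that one one one that one dog dog one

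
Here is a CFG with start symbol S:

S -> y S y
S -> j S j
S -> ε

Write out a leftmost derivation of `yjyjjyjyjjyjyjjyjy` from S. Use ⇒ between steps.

S ⇒ ySy   [S -> y S y]
ySy ⇒ yjSjy   [S -> j S j]
yjSjy ⇒ yjySyjy   [S -> y S y]
yjySyjy ⇒ yjyjSjyjy   [S -> j S j]
yjyjSjyjy ⇒ yjyjjSjjyjy   [S -> j S j]
yjyjjSjjyjy ⇒ yjyjjySyjjyjy   [S -> y S y]
yjyjjySyjjyjy ⇒ yjyjjyjSjyjjyjy   [S -> j S j]
yjyjjyjSjyjjyjy ⇒ yjyjjyjySyjyjjyjy   [S -> y S y]
yjyjjyjySyjyjjyjy ⇒ yjyjjyjyjSjyjyjjyjy   [S -> j S j]
yjyjjyjyjSjyjyjjyjy ⇒ yjyjjyjyjjyjyjjyjy   [S -> ε]

S ⇒ ySy ⇒ yjSjy ⇒ yjySyjy ⇒ yjyjSjyjy ⇒ yjyjjSjjyjy ⇒ yjyjjySyjjyjy ⇒ yjyjjyjSjyjjyjy ⇒ yjyjjyjySyjyjjyjy ⇒ yjyjjyjyjSjyjyjjyjy ⇒ yjyjjyjyjjyjyjjyjy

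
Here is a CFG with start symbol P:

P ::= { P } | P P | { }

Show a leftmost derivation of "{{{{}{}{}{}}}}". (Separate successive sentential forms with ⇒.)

P ⇒ {P} ⇒ {{P}} ⇒ {{{P}}} ⇒ {{{PP}}} ⇒ {{{PPP}}} ⇒ {{{PPPP}}} ⇒ {{{{}PPP}}} ⇒ {{{{}{}PP}}} ⇒ {{{{}{}{}P}}} ⇒ {{{{}{}{}{}}}}

P ⇒ {P}   [P ::= { P }]
{P} ⇒ {{P}}   [P ::= { P }]
{{P}} ⇒ {{{P}}}   [P ::= { P }]
{{{P}}} ⇒ {{{PP}}}   [P ::= P P]
{{{PP}}} ⇒ {{{PPP}}}   [P ::= P P]
{{{PPP}}} ⇒ {{{PPPP}}}   [P ::= P P]
{{{PPPP}}} ⇒ {{{{}PPP}}}   [P ::= { }]
{{{{}PPP}}} ⇒ {{{{}{}PP}}}   [P ::= { }]
{{{{}{}PP}}} ⇒ {{{{}{}{}P}}}   [P ::= { }]
{{{{}{}{}P}}} ⇒ {{{{}{}{}{}}}}   [P ::= { }]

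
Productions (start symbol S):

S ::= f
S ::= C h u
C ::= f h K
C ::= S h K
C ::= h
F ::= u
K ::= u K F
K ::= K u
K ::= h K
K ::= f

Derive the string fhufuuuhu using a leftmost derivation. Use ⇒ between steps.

S ⇒ Chu ⇒ fhKhu ⇒ fhuKFhu ⇒ fhuKuFhu ⇒ fhuKuuFhu ⇒ fhufuuFhu ⇒ fhufuuuhu

S ⇒ Chu   [S ::= C h u]
Chu ⇒ fhKhu   [C ::= f h K]
fhKhu ⇒ fhuKFhu   [K ::= u K F]
fhuKFhu ⇒ fhuKuFhu   [K ::= K u]
fhuKuFhu ⇒ fhuKuuFhu   [K ::= K u]
fhuKuuFhu ⇒ fhufuuFhu   [K ::= f]
fhufuuFhu ⇒ fhufuuuhu   [F ::= u]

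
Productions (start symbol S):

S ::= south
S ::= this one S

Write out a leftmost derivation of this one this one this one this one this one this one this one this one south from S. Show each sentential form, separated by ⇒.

S ⇒ this one S ⇒ this one this one S ⇒ this one this one this one S ⇒ this one this one this one this one S ⇒ this one this one this one this one this one S ⇒ this one this one this one this one this one this one S ⇒ this one this one this one this one this one this one this one S ⇒ this one this one this one this one this one this one this one this one S ⇒ this one this one this one this one this one this one this one this one south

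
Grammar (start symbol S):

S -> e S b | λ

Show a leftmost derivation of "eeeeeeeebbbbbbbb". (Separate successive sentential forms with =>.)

S => eSb   [S -> e S b]
eSb => eeSbb   [S -> e S b]
eeSbb => eeeSbbb   [S -> e S b]
eeeSbbb => eeeeSbbbb   [S -> e S b]
eeeeSbbbb => eeeeeSbbbbb   [S -> e S b]
eeeeeSbbbbb => eeeeeeSbbbbbb   [S -> e S b]
eeeeeeSbbbbbb => eeeeeeeSbbbbbbb   [S -> e S b]
eeeeeeeSbbbbbbb => eeeeeeeeSbbbbbbbb   [S -> e S b]
eeeeeeeeSbbbbbbbb => eeeeeeeebbbbbbbb   [S -> λ]

S => eSb => eeSbb => eeeSbbb => eeeeSbbbb => eeeeeSbbbbb => eeeeeeSbbbbbb => eeeeeeeSbbbbbbb => eeeeeeeeSbbbbbbbb => eeeeeeeebbbbbbbb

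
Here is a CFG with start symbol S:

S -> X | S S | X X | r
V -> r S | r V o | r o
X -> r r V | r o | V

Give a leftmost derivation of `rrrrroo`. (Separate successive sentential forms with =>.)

S => X => V => rVo => rrVoo => rrrSoo => rrrSSoo => rrrrSoo => rrrrroo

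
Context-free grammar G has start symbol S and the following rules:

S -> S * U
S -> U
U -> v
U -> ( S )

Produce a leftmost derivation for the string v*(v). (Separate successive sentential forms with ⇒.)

S ⇒ S*U   [S -> S * U]
S*U ⇒ U*U   [S -> U]
U*U ⇒ v*U   [U -> v]
v*U ⇒ v*(S)   [U -> ( S )]
v*(S) ⇒ v*(U)   [S -> U]
v*(U) ⇒ v*(v)   [U -> v]

S⇒S*U⇒U*U⇒v*U⇒v*(S)⇒v*(U)⇒v*(v)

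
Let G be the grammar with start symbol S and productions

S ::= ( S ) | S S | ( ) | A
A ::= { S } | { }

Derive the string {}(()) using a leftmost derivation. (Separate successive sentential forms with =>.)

S => SS   [S ::= S S]
SS => AS   [S ::= A]
AS => {}S   [A ::= { }]
{}S => {}(S)   [S ::= ( S )]
{}(S) => {}(())   [S ::= ( )]

S=>SS=>AS=>{}S=>{}(S)=>{}(())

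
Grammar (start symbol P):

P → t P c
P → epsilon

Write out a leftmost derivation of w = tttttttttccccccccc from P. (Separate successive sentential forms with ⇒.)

P ⇒ tPc   [P → t P c]
tPc ⇒ ttPcc   [P → t P c]
ttPcc ⇒ tttPccc   [P → t P c]
tttPccc ⇒ ttttPcccc   [P → t P c]
ttttPcccc ⇒ tttttPccccc   [P → t P c]
tttttPccccc ⇒ ttttttPcccccc   [P → t P c]
ttttttPcccccc ⇒ tttttttPccccccc   [P → t P c]
tttttttPccccccc ⇒ ttttttttPcccccccc   [P → t P c]
ttttttttPcccccccc ⇒ tttttttttPccccccccc   [P → t P c]
tttttttttPccccccccc ⇒ tttttttttccccccccc   [P → epsilon]

P ⇒ tPc ⇒ ttPcc ⇒ tttPccc ⇒ ttttPcccc ⇒ tttttPccccc ⇒ ttttttPcccccc ⇒ tttttttPccccccc ⇒ ttttttttPcccccccc ⇒ tttttttttPccccccccc ⇒ tttttttttccccccccc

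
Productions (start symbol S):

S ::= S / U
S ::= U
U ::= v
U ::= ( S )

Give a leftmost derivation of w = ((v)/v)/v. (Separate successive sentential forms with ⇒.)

S⇒S/U⇒U/U⇒(S)/U⇒(S/U)/U⇒(U/U)/U⇒((S)/U)/U⇒((U)/U)/U⇒((v)/U)/U⇒((v)/v)/U⇒((v)/v)/v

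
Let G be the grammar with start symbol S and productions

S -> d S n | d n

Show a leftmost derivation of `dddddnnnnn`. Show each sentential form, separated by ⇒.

S ⇒ dSn   [S -> d S n]
dSn ⇒ ddSnn   [S -> d S n]
ddSnn ⇒ dddSnnn   [S -> d S n]
dddSnnn ⇒ ddddSnnnn   [S -> d S n]
ddddSnnnn ⇒ dddddnnnnn   [S -> d n]

S ⇒ dSn ⇒ ddSnn ⇒ dddSnnn ⇒ ddddSnnnn ⇒ dddddnnnnn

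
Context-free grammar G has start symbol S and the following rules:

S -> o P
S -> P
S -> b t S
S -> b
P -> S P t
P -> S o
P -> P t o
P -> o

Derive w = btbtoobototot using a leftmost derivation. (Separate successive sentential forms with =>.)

S => btS => btbtS => btbtoP => btbtoSPt => btbtoPPt => btbtoSPtPt => btbtooPPtPt => btbtooSPtPtPt => btbtoobPtPtPt => btbtoobotPtPt => btbtoobototPt => btbtoobototot

S => btS   [S -> b t S]
btS => btbtS   [S -> b t S]
btbtS => btbtoP   [S -> o P]
btbtoP => btbtoSPt   [P -> S P t]
btbtoSPt => btbtoPPt   [S -> P]
btbtoPPt => btbtoSPtPt   [P -> S P t]
btbtoSPtPt => btbtooPPtPt   [S -> o P]
btbtooPPtPt => btbtooSPtPtPt   [P -> S P t]
btbtooSPtPtPt => btbtoobPtPtPt   [S -> b]
btbtoobPtPtPt => btbtoobotPtPt   [P -> o]
btbtoobotPtPt => btbtoobototPt   [P -> o]
btbtoobototPt => btbtoobototot   [P -> o]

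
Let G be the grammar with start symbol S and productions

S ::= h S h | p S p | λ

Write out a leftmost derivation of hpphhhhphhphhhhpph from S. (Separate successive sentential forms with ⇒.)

S ⇒ hSh ⇒ hpSph ⇒ hppSpph ⇒ hpphShpph ⇒ hpphhShhpph ⇒ hpphhhShhhpph ⇒ hpphhhhShhhhpph ⇒ hpphhhhpSphhhhpph ⇒ hpphhhhphShphhhhpph ⇒ hpphhhhphhphhhhpph

S ⇒ hSh   [S ::= h S h]
hSh ⇒ hpSph   [S ::= p S p]
hpSph ⇒ hppSpph   [S ::= p S p]
hppSpph ⇒ hpphShpph   [S ::= h S h]
hpphShpph ⇒ hpphhShhpph   [S ::= h S h]
hpphhShhpph ⇒ hpphhhShhhpph   [S ::= h S h]
hpphhhShhhpph ⇒ hpphhhhShhhhpph   [S ::= h S h]
hpphhhhShhhhpph ⇒ hpphhhhpSphhhhpph   [S ::= p S p]
hpphhhhpSphhhhpph ⇒ hpphhhhphShphhhhpph   [S ::= h S h]
hpphhhhphShphhhhpph ⇒ hpphhhhphhphhhhpph   [S ::= λ]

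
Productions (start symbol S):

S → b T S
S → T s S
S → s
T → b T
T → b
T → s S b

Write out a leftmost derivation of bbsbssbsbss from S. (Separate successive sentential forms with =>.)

S => TsS   [S → T s S]
TsS => bTsS   [T → b T]
bTsS => bbTsS   [T → b T]
bbTsS => bbsSbsS   [T → s S b]
bbsSbsS => bbsbTSbsS   [S → b T S]
bbsbTSbsS => bbsbsSbSbsS   [T → s S b]
bbsbsSbSbsS => bbsbssbSbsS   [S → s]
bbsbssbSbsS => bbsbssbsbsS   [S → s]
bbsbssbsbsS => bbsbssbsbss   [S → s]

S => TsS => bTsS => bbTsS => bbsSbsS => bbsbTSbsS => bbsbsSbSbsS => bbsbssbSbsS => bbsbssbsbsS => bbsbssbsbss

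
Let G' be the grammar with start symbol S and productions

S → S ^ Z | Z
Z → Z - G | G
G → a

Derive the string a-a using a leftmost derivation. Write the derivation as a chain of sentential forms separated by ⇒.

S ⇒ Z   [S → Z]
Z ⇒ Z-G   [Z → Z - G]
Z-G ⇒ G-G   [Z → G]
G-G ⇒ a-G   [G → a]
a-G ⇒ a-a   [G → a]

S ⇒ Z ⇒ Z-G ⇒ G-G ⇒ a-G ⇒ a-a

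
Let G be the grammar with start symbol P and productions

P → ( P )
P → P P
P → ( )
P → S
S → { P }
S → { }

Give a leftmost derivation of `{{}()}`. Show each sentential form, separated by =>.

P=>S=>{P}=>{PP}=>{SP}=>{{}P}=>{{}()}

P => S   [P → S]
S => {P}   [S → { P }]
{P} => {PP}   [P → P P]
{PP} => {SP}   [P → S]
{SP} => {{}P}   [S → { }]
{{}P} => {{}()}   [P → ( )]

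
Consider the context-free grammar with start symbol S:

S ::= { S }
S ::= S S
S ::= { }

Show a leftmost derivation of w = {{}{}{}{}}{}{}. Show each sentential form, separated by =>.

S=>SS=>SSS=>{S}SS=>{SS}SS=>{SSS}SS=>{SSSS}SS=>{{}SSS}SS=>{{}{}SS}SS=>{{}{}{}S}SS=>{{}{}{}{}}SS=>{{}{}{}{}}{}S=>{{}{}{}{}}{}{}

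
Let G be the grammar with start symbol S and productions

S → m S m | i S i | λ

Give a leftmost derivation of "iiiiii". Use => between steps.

S => iSi => iiSii => iiiSiii => iiiiii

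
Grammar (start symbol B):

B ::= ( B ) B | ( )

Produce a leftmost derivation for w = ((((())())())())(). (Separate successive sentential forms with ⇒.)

B ⇒ (B)B   [B ::= ( B ) B]
(B)B ⇒ ((B)B)B   [B ::= ( B ) B]
((B)B)B ⇒ (((B)B)B)B   [B ::= ( B ) B]
(((B)B)B)B ⇒ ((((B)B)B)B)B   [B ::= ( B ) B]
((((B)B)B)B)B ⇒ ((((())B)B)B)B   [B ::= ( )]
((((())B)B)B)B ⇒ ((((())())B)B)B   [B ::= ( )]
((((())())B)B)B ⇒ ((((())())())B)B   [B ::= ( )]
((((())())())B)B ⇒ ((((())())())())B   [B ::= ( )]
((((())())())())B ⇒ ((((())())())())()   [B ::= ( )]

B⇒(B)B⇒((B)B)B⇒(((B)B)B)B⇒((((B)B)B)B)B⇒((((())B)B)B)B⇒((((())())B)B)B⇒((((())())())B)B⇒((((())())())())B⇒((((())())())())()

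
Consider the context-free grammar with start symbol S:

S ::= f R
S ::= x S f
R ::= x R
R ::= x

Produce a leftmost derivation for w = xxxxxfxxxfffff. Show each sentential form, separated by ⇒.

S ⇒ xSf   [S ::= x S f]
xSf ⇒ xxSff   [S ::= x S f]
xxSff ⇒ xxxSfff   [S ::= x S f]
xxxSfff ⇒ xxxxSffff   [S ::= x S f]
xxxxSffff ⇒ xxxxxSfffff   [S ::= x S f]
xxxxxSfffff ⇒ xxxxxfRfffff   [S ::= f R]
xxxxxfRfffff ⇒ xxxxxfxRfffff   [R ::= x R]
xxxxxfxRfffff ⇒ xxxxxfxxRfffff   [R ::= x R]
xxxxxfxxRfffff ⇒ xxxxxfxxxfffff   [R ::= x]

S⇒xSf⇒xxSff⇒xxxSfff⇒xxxxSffff⇒xxxxxSfffff⇒xxxxxfRfffff⇒xxxxxfxRfffff⇒xxxxxfxxRfffff⇒xxxxxfxxxfffff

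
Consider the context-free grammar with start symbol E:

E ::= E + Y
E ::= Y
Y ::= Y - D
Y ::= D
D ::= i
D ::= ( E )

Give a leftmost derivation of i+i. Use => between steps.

E=>E+Y=>Y+Y=>D+Y=>i+Y=>i+D=>i+i

E => E+Y   [E ::= E + Y]
E+Y => Y+Y   [E ::= Y]
Y+Y => D+Y   [Y ::= D]
D+Y => i+Y   [D ::= i]
i+Y => i+D   [Y ::= D]
i+D => i+i   [D ::= i]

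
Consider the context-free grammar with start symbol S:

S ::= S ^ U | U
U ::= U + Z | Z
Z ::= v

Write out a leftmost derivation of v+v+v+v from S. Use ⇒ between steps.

S ⇒ U   [S ::= U]
U ⇒ U+Z   [U ::= U + Z]
U+Z ⇒ U+Z+Z   [U ::= U + Z]
U+Z+Z ⇒ U+Z+Z+Z   [U ::= U + Z]
U+Z+Z+Z ⇒ Z+Z+Z+Z   [U ::= Z]
Z+Z+Z+Z ⇒ v+Z+Z+Z   [Z ::= v]
v+Z+Z+Z ⇒ v+v+Z+Z   [Z ::= v]
v+v+Z+Z ⇒ v+v+v+Z   [Z ::= v]
v+v+v+Z ⇒ v+v+v+v   [Z ::= v]

S ⇒ U ⇒ U+Z ⇒ U+Z+Z ⇒ U+Z+Z+Z ⇒ Z+Z+Z+Z ⇒ v+Z+Z+Z ⇒ v+v+Z+Z ⇒ v+v+v+Z ⇒ v+v+v+v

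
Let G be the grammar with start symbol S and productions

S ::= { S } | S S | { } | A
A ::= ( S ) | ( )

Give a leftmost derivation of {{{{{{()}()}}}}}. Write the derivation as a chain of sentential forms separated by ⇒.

S⇒{S}⇒{{S}}⇒{{{S}}}⇒{{{{S}}}}⇒{{{{{S}}}}}⇒{{{{{SS}}}}}⇒{{{{{{S}S}}}}}⇒{{{{{{A}S}}}}}⇒{{{{{{()}S}}}}}⇒{{{{{{()}A}}}}}⇒{{{{{{()}()}}}}}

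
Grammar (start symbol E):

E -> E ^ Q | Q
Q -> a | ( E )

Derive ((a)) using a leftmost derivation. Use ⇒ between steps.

E ⇒ Q ⇒ (E) ⇒ (Q) ⇒ ((E)) ⇒ ((Q)) ⇒ ((a))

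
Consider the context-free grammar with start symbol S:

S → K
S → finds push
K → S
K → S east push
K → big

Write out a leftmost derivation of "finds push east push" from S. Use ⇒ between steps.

S ⇒ K ⇒ S east push ⇒ finds push east push

S ⇒ K   [S → K]
K ⇒ S east push   [K → S east push]
S east push ⇒ finds push east push   [S → finds push]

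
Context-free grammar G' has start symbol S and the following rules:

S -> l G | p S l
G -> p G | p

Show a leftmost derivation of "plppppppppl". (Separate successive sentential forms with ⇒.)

S⇒pSl⇒plGl⇒plpGl⇒plppGl⇒plpppGl⇒plppppGl⇒plpppppGl⇒plppppppGl⇒plpppppppGl⇒plppppppppl

S ⇒ pSl   [S -> p S l]
pSl ⇒ plGl   [S -> l G]
plGl ⇒ plpGl   [G -> p G]
plpGl ⇒ plppGl   [G -> p G]
plppGl ⇒ plpppGl   [G -> p G]
plpppGl ⇒ plppppGl   [G -> p G]
plppppGl ⇒ plpppppGl   [G -> p G]
plpppppGl ⇒ plppppppGl   [G -> p G]
plppppppGl ⇒ plpppppppGl   [G -> p G]
plpppppppGl ⇒ plppppppppl   [G -> p]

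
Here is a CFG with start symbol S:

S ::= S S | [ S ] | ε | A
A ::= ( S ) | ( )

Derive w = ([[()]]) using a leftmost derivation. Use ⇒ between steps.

S⇒A⇒(S)⇒([S])⇒([[S]])⇒([[A]])⇒([[()]])

S ⇒ A   [S ::= A]
A ⇒ (S)   [A ::= ( S )]
(S) ⇒ ([S])   [S ::= [ S ]]
([S]) ⇒ ([[S]])   [S ::= [ S ]]
([[S]]) ⇒ ([[A]])   [S ::= A]
([[A]]) ⇒ ([[()]])   [A ::= ( )]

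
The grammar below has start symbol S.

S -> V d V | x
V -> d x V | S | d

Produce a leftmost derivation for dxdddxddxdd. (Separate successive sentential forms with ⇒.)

S ⇒ VdV ⇒ dxVdV ⇒ dxddV ⇒ dxddS ⇒ dxddVdV ⇒ dxdddxVdV ⇒ dxdddxddV ⇒ dxdddxddS ⇒ dxdddxddVdV ⇒ dxdddxddSdV ⇒ dxdddxddxdV ⇒ dxdddxddxdd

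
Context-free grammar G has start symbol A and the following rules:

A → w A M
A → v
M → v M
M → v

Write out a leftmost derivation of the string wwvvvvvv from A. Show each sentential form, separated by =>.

A=>wAM=>wwAMM=>wwvMM=>wwvvMM=>wwvvvMM=>wwvvvvM=>wwvvvvvM=>wwvvvvvv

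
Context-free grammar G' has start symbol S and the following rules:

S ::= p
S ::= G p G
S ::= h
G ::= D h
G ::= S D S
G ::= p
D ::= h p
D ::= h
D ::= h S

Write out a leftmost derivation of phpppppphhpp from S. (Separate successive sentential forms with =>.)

S => GpG   [S ::= G p G]
GpG => SDSpG   [G ::= S D S]
SDSpG => GpGDSpG   [S ::= G p G]
GpGDSpG => SDSpGDSpG   [G ::= S D S]
SDSpGDSpG => pDSpGDSpG   [S ::= p]
pDSpGDSpG => phSSpGDSpG   [D ::= h S]
phSSpGDSpG => phGpGSpGDSpG   [S ::= G p G]
phGpGSpGDSpG => phppGSpGDSpG   [G ::= p]
phppGSpGDSpG => phpppSpGDSpG   [G ::= p]
phpppSpGDSpG => phpppppGDSpG   [S ::= p]
phpppppGDSpG => phppppppDSpG   [G ::= p]
phppppppDSpG => phpppppphSpG   [D ::= h]
phpppppphSpG => phpppppphhpG   [S ::= h]
phpppppphhpG => phpppppphhpp   [G ::= p]

S => GpG => SDSpG => GpGDSpG => SDSpGDSpG => pDSpGDSpG => phSSpGDSpG => phGpGSpGDSpG => phppGSpGDSpG => phpppSpGDSpG => phpppppGDSpG => phppppppDSpG => phpppppphSpG => phpppppphhpG => phpppppphhpp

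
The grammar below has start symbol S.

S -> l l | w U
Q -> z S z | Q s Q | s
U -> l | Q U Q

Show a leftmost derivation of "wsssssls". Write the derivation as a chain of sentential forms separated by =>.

S => wU => wQUQ => wQsQUQ => wssQUQ => wssQsQUQ => wssssQUQ => wsssssUQ => wssssslQ => wsssssls

S => wU   [S -> w U]
wU => wQUQ   [U -> Q U Q]
wQUQ => wQsQUQ   [Q -> Q s Q]
wQsQUQ => wssQUQ   [Q -> s]
wssQUQ => wssQsQUQ   [Q -> Q s Q]
wssQsQUQ => wssssQUQ   [Q -> s]
wssssQUQ => wsssssUQ   [Q -> s]
wsssssUQ => wssssslQ   [U -> l]
wssssslQ => wsssssls   [Q -> s]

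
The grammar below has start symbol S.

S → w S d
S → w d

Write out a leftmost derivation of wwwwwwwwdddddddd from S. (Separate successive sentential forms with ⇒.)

S ⇒ wSd   [S → w S d]
wSd ⇒ wwSdd   [S → w S d]
wwSdd ⇒ wwwSddd   [S → w S d]
wwwSddd ⇒ wwwwSdddd   [S → w S d]
wwwwSdddd ⇒ wwwwwSddddd   [S → w S d]
wwwwwSddddd ⇒ wwwwwwSdddddd   [S → w S d]
wwwwwwSdddddd ⇒ wwwwwwwSddddddd   [S → w S d]
wwwwwwwSddddddd ⇒ wwwwwwwwdddddddd   [S → w d]

S ⇒ wSd ⇒ wwSdd ⇒ wwwSddd ⇒ wwwwSdddd ⇒ wwwwwSddddd ⇒ wwwwwwSdddddd ⇒ wwwwwwwSddddddd ⇒ wwwwwwwwdddddddd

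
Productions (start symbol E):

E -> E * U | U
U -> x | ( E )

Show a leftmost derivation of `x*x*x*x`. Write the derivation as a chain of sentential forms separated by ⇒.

E ⇒ E*U ⇒ E*U*U ⇒ E*U*U*U ⇒ U*U*U*U ⇒ x*U*U*U ⇒ x*x*U*U ⇒ x*x*x*U ⇒ x*x*x*x

E ⇒ E*U   [E -> E * U]
E*U ⇒ E*U*U   [E -> E * U]
E*U*U ⇒ E*U*U*U   [E -> E * U]
E*U*U*U ⇒ U*U*U*U   [E -> U]
U*U*U*U ⇒ x*U*U*U   [U -> x]
x*U*U*U ⇒ x*x*U*U   [U -> x]
x*x*U*U ⇒ x*x*x*U   [U -> x]
x*x*x*U ⇒ x*x*x*x   [U -> x]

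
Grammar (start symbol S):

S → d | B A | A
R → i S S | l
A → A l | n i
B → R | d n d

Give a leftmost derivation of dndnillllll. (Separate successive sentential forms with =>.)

S => BA => dndA => dndAl => dndAll => dndAlll => dndAllll => dndAlllll => dndAllllll => dndnillllll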